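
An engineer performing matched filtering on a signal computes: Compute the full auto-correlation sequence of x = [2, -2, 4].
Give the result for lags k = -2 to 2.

r_xx[k] = sum_m x[m]*x[m+k], indexed from 0, for k = -2 to 2:
  r_xx[-2] = x[2]*x[0] = 8
  r_xx[-1] = x[1]*x[0] + x[2]*x[1] = -12
  r_xx[0] = x[0]*x[0] + x[1]*x[1] + x[2]*x[2] = 24
  r_xx[1] = x[0]*x[1] + x[1]*x[2] = -12
  r_xx[2] = x[0]*x[2] = 8
r_xx = [8, -12, 24, -12, 8]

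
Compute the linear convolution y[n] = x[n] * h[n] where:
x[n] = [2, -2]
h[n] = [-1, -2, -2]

y[n] = sum_k x[k]*h[n-k]. Output length = len(x) + len(h) - 1 = 2 + 3 - 1 = 4.
y[0] = 2*-1 = -2
y[1] = -2*-1 + 2*-2 = -2
y[2] = -2*-2 + 2*-2 = 0
y[3] = -2*-2 = 4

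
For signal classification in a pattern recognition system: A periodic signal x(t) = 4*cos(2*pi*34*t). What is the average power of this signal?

Average power of A*cos(wt) is A^2/2.
P = 4^2 / 2 = 16/2 = 8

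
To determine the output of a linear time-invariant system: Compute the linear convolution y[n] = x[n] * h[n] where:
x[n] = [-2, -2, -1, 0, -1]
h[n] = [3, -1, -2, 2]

y[n] = sum_k x[k]*h[n-k]. Output length = len(x) + len(h) - 1 = 5 + 4 - 1 = 8.
y[0] = -2*3 = -6
y[1] = -2*3 + -2*-1 = -4
y[2] = -1*3 + -2*-1 + -2*-2 = 3
y[3] = 0*3 + -1*-1 + -2*-2 + -2*2 = 1
y[4] = -1*3 + 0*-1 + -1*-2 + -2*2 = -5
y[5] = -1*-1 + 0*-2 + -1*2 = -1
y[6] = -1*-2 + 0*2 = 2
y[7] = -1*2 = -2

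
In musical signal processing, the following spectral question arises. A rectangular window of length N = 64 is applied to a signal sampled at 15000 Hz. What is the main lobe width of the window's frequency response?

For a rectangular window of length N,
the main lobe width in frequency is 2*f_s/N.
= 2*15000/64 = 1875/4 Hz
This determines the minimum frequency separation for resolving two sinusoids.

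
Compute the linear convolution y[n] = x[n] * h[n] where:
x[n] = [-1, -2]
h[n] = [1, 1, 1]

y[n] = sum_k x[k]*h[n-k]. Output length = len(x) + len(h) - 1 = 2 + 3 - 1 = 4.
y[0] = -1*1 = -1
y[1] = -2*1 + -1*1 = -3
y[2] = -2*1 + -1*1 = -3
y[3] = -2*1 = -2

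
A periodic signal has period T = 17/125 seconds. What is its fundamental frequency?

The fundamental frequency is the reciprocal of the period.
f = 1/T = 1/(17/125) = 125/17 Hz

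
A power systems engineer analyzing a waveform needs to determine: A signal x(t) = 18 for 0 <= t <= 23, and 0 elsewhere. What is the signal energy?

Energy = integral of |x(t)|^2 dt over the signal duration
= 18^2 * 23 = 324 * 23 = 7452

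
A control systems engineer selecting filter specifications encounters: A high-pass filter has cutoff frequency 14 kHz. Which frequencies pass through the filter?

A high-pass filter passes all frequencies above the cutoff frequency 14 kHz and attenuates lower frequencies.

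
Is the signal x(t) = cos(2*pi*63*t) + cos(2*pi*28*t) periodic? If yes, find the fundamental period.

f1 = 63 Hz, f2 = 28 Hz
Period T1 = 1/63, T2 = 1/28
Ratio T1/T2 = 28/63, which is rational.
The signal is periodic with fundamental period T = 1/GCD(63,28) = 1/7 s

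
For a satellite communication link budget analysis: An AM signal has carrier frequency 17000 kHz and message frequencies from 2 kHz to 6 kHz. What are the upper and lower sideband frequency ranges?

Upper sideband (USB) = fc + [fm_low, fm_high] = 17000 + [2, 6] = [17002, 17006] kHz
Lower sideband (LSB) = fc - [fm_high, fm_low] = 17000 - [6, 2] = [16994, 16998] kHz
Total occupied spectrum: 16994 kHz to 17006 kHz (plus carrier at 17000 kHz)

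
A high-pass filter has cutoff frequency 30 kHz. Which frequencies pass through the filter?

A high-pass filter passes all frequencies above the cutoff frequency 30 kHz and attenuates lower frequencies.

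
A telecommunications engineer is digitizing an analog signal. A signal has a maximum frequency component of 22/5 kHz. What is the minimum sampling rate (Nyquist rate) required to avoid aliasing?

By the Nyquist-Shannon sampling theorem,
the minimum sampling rate (Nyquist rate) must be at least 2 * f_max.
Nyquist rate = 2 * 22/5 kHz = 44/5 kHz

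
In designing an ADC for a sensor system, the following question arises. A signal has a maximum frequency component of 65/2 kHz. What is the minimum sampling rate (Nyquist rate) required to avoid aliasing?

By the Nyquist-Shannon sampling theorem,
the minimum sampling rate (Nyquist rate) must be at least 2 * f_max.
Nyquist rate = 2 * 65/2 kHz = 65 kHz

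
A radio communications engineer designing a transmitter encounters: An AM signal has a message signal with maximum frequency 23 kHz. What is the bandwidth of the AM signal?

In AM (double-sideband), the bandwidth is twice the message frequency.
BW = 2 * f_m = 2 * 23 kHz = 46 kHz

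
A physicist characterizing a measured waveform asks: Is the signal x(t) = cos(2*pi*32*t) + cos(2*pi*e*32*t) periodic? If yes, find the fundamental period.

f1 = 32 Hz, f2 = 32*e Hz
Ratio f2/f1 = e, which is irrational.
Since the frequency ratio is irrational, no common period exists.
The signal is not periodic.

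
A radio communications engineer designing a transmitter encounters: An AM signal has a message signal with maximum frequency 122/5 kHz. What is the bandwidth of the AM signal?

In AM (double-sideband), the bandwidth is twice the message frequency.
BW = 2 * f_m = 2 * 122/5 kHz = 244/5 kHz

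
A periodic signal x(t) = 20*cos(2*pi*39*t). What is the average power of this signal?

Average power of A*cos(wt) is A^2/2.
P = 20^2 / 2 = 400/2 = 200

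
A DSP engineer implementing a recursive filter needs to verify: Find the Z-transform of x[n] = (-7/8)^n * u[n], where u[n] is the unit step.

The Z-transform of a^n * u[n] is z/(z-a) for |z| > |a|.
Here a = -7/8, so X(z) = z/(z - (-7/8)) = 8z/(8z + 7)
ROC: |z| > 7/8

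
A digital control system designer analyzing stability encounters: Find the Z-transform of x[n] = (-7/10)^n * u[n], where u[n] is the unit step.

The Z-transform of a^n * u[n] is z/(z-a) for |z| > |a|.
Here a = -7/10, so X(z) = z/(z - (-7/10)) = 10z/(10z + 7)
ROC: |z| > 7/10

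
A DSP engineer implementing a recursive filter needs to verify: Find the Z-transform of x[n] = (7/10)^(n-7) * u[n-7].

Time-shifting property: if X(z) = Z{x[n]}, then Z{x[n-d]} = z^(-d) * X(z)
X(z) = z/(z - 7/10) for x[n] = (7/10)^n * u[n]
Z{x[n-7]} = z^(-7) * z/(z - 7/10) = z^(-6)/(z - 7/10)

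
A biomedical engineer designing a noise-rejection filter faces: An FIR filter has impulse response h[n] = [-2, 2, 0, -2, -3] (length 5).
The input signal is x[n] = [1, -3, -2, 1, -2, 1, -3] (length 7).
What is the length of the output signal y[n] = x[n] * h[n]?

For linear convolution, the output length is:
len(y) = len(x) + len(h) - 1 = 7 + 5 - 1 = 11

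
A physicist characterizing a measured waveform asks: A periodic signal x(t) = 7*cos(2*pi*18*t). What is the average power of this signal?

Average power of A*cos(wt) is A^2/2.
P = 7^2 / 2 = 49/2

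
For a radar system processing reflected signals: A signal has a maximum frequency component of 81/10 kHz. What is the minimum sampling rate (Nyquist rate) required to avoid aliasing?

By the Nyquist-Shannon sampling theorem,
the minimum sampling rate (Nyquist rate) must be at least 2 * f_max.
Nyquist rate = 2 * 81/10 kHz = 81/5 kHz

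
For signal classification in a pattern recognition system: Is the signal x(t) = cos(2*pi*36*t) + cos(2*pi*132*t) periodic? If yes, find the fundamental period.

f1 = 36 Hz, f2 = 132 Hz
Period T1 = 1/36, T2 = 1/132
Ratio T1/T2 = 132/36, which is rational.
The signal is periodic with fundamental period T = 1/GCD(36,132) = 1/12 s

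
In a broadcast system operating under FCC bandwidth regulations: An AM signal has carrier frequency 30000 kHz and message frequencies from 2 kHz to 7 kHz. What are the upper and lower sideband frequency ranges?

Upper sideband (USB) = fc + [fm_low, fm_high] = 30000 + [2, 7] = [30002, 30007] kHz
Lower sideband (LSB) = fc - [fm_high, fm_low] = 30000 - [7, 2] = [29993, 29998] kHz
Total occupied spectrum: 29993 kHz to 30007 kHz (plus carrier at 30000 kHz)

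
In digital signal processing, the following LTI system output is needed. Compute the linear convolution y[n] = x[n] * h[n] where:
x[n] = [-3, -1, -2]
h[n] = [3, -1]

y[n] = sum_k x[k]*h[n-k]. Output length = len(x) + len(h) - 1 = 3 + 2 - 1 = 4.
y[0] = -3*3 = -9
y[1] = -1*3 + -3*-1 = 0
y[2] = -2*3 + -1*-1 = -5
y[3] = -2*-1 = 2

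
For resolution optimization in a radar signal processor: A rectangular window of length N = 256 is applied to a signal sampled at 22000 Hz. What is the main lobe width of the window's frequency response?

For a rectangular window of length N,
the main lobe width in frequency is 2*f_s/N.
= 2*22000/256 = 1375/8 Hz
This determines the minimum frequency separation for resolving two sinusoids.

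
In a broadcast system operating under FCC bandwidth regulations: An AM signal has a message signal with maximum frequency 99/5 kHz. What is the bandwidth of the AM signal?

In AM (double-sideband), the bandwidth is twice the message frequency.
BW = 2 * f_m = 2 * 99/5 kHz = 198/5 kHz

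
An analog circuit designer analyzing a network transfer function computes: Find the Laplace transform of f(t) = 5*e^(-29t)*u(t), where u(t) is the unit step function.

Standard Laplace transform pair:
e^(-at)*u(t) <-> 1/(s+a)
With a = 29: L{5*e^(-29t)*u(t)} = 5/(s+29), ROC: Re(s) > -29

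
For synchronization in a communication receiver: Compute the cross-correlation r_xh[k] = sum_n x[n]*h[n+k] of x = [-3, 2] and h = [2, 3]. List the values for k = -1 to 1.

Both sequences indexed from 0 and zero outside their support.
Lags with overlap: k = -1 to 1.
  r_xh[-1] = x[1]*h[0] = 4
  r_xh[0] = x[0]*h[0] + x[1]*h[1] = 0
  r_xh[1] = x[0]*h[1] = -9
r_xh = [4, 0, -9] (for k = -1, ..., 1)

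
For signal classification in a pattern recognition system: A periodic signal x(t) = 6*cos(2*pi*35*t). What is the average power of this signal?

Average power of A*cos(wt) is A^2/2.
P = 6^2 / 2 = 36/2 = 18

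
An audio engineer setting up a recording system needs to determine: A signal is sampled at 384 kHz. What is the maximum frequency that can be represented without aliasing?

The maximum frequency that can be represented without aliasing
is the Nyquist frequency: f_max = f_s / 2 = 384 kHz / 2 = 192 kHz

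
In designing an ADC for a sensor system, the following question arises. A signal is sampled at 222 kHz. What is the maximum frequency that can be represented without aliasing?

The maximum frequency that can be represented without aliasing
is the Nyquist frequency: f_max = f_s / 2 = 222 kHz / 2 = 111 kHz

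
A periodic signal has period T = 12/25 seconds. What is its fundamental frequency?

The fundamental frequency is the reciprocal of the period.
f = 1/T = 1/(12/25) = 25/12 Hz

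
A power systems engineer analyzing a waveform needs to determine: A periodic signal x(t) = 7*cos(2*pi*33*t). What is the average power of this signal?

Average power of A*cos(wt) is A^2/2.
P = 7^2 / 2 = 49/2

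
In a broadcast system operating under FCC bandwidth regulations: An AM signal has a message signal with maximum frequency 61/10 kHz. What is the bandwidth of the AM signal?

In AM (double-sideband), the bandwidth is twice the message frequency.
BW = 2 * f_m = 2 * 61/10 kHz = 61/5 kHz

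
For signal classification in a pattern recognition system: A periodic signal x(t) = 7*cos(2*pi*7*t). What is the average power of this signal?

Average power of A*cos(wt) is A^2/2.
P = 7^2 / 2 = 49/2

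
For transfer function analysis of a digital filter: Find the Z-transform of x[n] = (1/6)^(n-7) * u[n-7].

Time-shifting property: if X(z) = Z{x[n]}, then Z{x[n-d]} = z^(-d) * X(z)
X(z) = z/(z - 1/6) for x[n] = (1/6)^n * u[n]
Z{x[n-7]} = z^(-7) * z/(z - 1/6) = z^(-6)/(z - 1/6)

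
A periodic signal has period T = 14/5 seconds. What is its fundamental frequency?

The fundamental frequency is the reciprocal of the period.
f = 1/T = 1/(14/5) = 5/14 Hz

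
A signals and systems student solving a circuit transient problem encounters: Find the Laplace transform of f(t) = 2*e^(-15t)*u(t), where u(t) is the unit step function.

Standard Laplace transform pair:
e^(-at)*u(t) <-> 1/(s+a)
With a = 15: L{2*e^(-15t)*u(t)} = 2/(s+15), ROC: Re(s) > -15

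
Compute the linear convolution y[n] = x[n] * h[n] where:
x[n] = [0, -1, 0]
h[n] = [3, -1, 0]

y[n] = sum_k x[k]*h[n-k]. Output length = len(x) + len(h) - 1 = 3 + 3 - 1 = 5.
y[0] = 0*3 = 0
y[1] = -1*3 + 0*-1 = -3
y[2] = 0*3 + -1*-1 + 0*0 = 1
y[3] = 0*-1 + -1*0 = 0
y[4] = 0*0 = 0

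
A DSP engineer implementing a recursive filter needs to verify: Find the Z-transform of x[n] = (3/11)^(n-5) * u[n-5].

Time-shifting property: if X(z) = Z{x[n]}, then Z{x[n-d]} = z^(-d) * X(z)
X(z) = z/(z - 3/11) for x[n] = (3/11)^n * u[n]
Z{x[n-5]} = z^(-5) * z/(z - 3/11) = z^(-4)/(z - 3/11)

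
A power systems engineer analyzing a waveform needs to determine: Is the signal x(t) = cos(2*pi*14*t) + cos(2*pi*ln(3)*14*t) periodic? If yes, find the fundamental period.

f1 = 14 Hz, f2 = 14*ln(3) Hz
Ratio f2/f1 = ln(3), which is irrational.
Since the frequency ratio is irrational, no common period exists.
The signal is not periodic.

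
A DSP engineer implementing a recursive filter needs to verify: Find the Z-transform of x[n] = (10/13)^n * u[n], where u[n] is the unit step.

The Z-transform of a^n * u[n] is z/(z-a) for |z| > |a|.
Here a = 10/13, so X(z) = z/(z - (10/13)) = 13z/(13z - 10)
ROC: |z| > 10/13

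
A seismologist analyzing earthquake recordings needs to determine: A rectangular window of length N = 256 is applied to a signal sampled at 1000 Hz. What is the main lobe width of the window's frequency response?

For a rectangular window of length N,
the main lobe width in frequency is 2*f_s/N.
= 2*1000/256 = 125/16 Hz
This determines the minimum frequency separation for resolving two sinusoids.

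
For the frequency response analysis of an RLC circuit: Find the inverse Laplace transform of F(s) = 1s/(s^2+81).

Standard pair: s/(s^2+w^2) <-> cos(wt)*u(t)
With k=1, w=9: f(t) = cos(9t)*u(t)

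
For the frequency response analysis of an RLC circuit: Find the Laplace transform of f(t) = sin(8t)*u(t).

Standard pair: sin(wt)*u(t) <-> w/(s^2+w^2)
With w = 8: L{sin(8t)*u(t)} = 8/(s^2+64)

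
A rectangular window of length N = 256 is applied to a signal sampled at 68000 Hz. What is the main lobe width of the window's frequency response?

For a rectangular window of length N,
the main lobe width in frequency is 2*f_s/N.
= 2*68000/256 = 2125/4 Hz
This determines the minimum frequency separation for resolving two sinusoids.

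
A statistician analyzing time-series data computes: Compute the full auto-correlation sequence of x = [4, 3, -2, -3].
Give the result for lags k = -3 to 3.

r_xx[k] = sum_m x[m]*x[m+k], indexed from 0, for k = -3 to 3:
  r_xx[-3] = x[3]*x[0] = -12
  r_xx[-2] = x[2]*x[0] + x[3]*x[1] = -17
  r_xx[-1] = x[1]*x[0] + x[2]*x[1] + x[3]*x[2] = 12
  r_xx[0] = x[0]*x[0] + x[1]*x[1] + x[2]*x[2] + x[3]*x[3] = 38
  r_xx[1] = x[0]*x[1] + x[1]*x[2] + x[2]*x[3] = 12
  r_xx[2] = x[0]*x[2] + x[1]*x[3] = -17
  r_xx[3] = x[0]*x[3] = -12
r_xx = [-12, -17, 12, 38, 12, -17, -12]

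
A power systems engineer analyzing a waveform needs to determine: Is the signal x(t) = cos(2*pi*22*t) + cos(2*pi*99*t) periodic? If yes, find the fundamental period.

f1 = 22 Hz, f2 = 99 Hz
Period T1 = 1/22, T2 = 1/99
Ratio T1/T2 = 99/22, which is rational.
The signal is periodic with fundamental period T = 1/GCD(22,99) = 1/11 s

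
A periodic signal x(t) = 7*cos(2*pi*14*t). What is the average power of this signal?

Average power of A*cos(wt) is A^2/2.
P = 7^2 / 2 = 49/2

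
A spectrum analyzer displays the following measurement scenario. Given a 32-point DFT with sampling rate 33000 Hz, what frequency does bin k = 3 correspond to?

The frequency of DFT bin k is: f_k = k * f_s / N
f_3 = 3 * 33000 / 32 = 12375/4 Hz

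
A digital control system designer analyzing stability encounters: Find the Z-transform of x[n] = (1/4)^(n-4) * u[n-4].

Time-shifting property: if X(z) = Z{x[n]}, then Z{x[n-d]} = z^(-d) * X(z)
X(z) = z/(z - 1/4) for x[n] = (1/4)^n * u[n]
Z{x[n-4]} = z^(-4) * z/(z - 1/4) = z^(-3)/(z - 1/4)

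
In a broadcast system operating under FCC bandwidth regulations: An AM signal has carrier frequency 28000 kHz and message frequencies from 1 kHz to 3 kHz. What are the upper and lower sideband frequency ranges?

Upper sideband (USB) = fc + [fm_low, fm_high] = 28000 + [1, 3] = [28001, 28003] kHz
Lower sideband (LSB) = fc - [fm_high, fm_low] = 28000 - [3, 1] = [27997, 27999] kHz
Total occupied spectrum: 27997 kHz to 28003 kHz (plus carrier at 28000 kHz)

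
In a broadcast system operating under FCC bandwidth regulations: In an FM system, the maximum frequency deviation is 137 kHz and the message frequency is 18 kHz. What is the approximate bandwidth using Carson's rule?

Carson's rule: BW = 2*(delta_f + f_m)
= 2*(137 + 18) kHz = 310 kHz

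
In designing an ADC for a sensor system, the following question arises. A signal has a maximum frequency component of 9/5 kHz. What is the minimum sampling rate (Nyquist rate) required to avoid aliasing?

By the Nyquist-Shannon sampling theorem,
the minimum sampling rate (Nyquist rate) must be at least 2 * f_max.
Nyquist rate = 2 * 9/5 kHz = 18/5 kHz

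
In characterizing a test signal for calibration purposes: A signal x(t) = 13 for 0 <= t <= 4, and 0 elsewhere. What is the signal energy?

Energy = integral of |x(t)|^2 dt over the signal duration
= 13^2 * 4 = 169 * 4 = 676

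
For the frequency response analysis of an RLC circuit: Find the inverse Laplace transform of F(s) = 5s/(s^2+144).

Standard pair: s/(s^2+w^2) <-> cos(wt)*u(t)
With k=5, w=12: f(t) = 5*cos(12t)*u(t)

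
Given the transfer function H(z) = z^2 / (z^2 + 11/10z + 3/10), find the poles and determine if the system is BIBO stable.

Poles are roots of the denominator: z^2 + 11/10z + 3/10 = 0.
Quadratic formula: z = [-(11/10) +/- sqrt((11/10)^2 - 4*(3/10))] / 2
Discriminant = 121/100 - 6/5 = 1/100; sqrt = 1/10.
z = (-11/10 +/- 1/10) / 2 => z = -1/2 or z = -3/5.
|p1| = 3/5, |p2| = 1/2.
For BIBO stability, all poles must lie inside the unit circle (|p| < 1).
System is STABLE since both |p| < 1.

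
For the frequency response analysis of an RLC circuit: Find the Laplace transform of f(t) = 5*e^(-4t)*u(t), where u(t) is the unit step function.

Standard Laplace transform pair:
e^(-at)*u(t) <-> 1/(s+a)
With a = 4: L{5*e^(-4t)*u(t)} = 5/(s+4), ROC: Re(s) > -4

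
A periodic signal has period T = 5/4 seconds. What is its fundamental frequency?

The fundamental frequency is the reciprocal of the period.
f = 1/T = 1/(5/4) = 4/5 Hz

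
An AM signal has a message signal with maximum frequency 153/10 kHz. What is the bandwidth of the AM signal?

In AM (double-sideband), the bandwidth is twice the message frequency.
BW = 2 * f_m = 2 * 153/10 kHz = 153/5 kHz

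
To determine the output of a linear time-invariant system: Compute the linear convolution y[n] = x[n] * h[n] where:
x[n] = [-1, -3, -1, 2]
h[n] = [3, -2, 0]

y[n] = sum_k x[k]*h[n-k]. Output length = len(x) + len(h) - 1 = 4 + 3 - 1 = 6.
y[0] = -1*3 = -3
y[1] = -3*3 + -1*-2 = -7
y[2] = -1*3 + -3*-2 + -1*0 = 3
y[3] = 2*3 + -1*-2 + -3*0 = 8
y[4] = 2*-2 + -1*0 = -4
y[5] = 2*0 = 0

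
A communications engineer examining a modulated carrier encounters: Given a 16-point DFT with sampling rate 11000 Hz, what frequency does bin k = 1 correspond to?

The frequency of DFT bin k is: f_k = k * f_s / N
f_1 = 1 * 11000 / 16 = 1375/2 Hz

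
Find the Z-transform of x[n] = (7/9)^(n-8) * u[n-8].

Time-shifting property: if X(z) = Z{x[n]}, then Z{x[n-d]} = z^(-d) * X(z)
X(z) = z/(z - 7/9) for x[n] = (7/9)^n * u[n]
Z{x[n-8]} = z^(-8) * z/(z - 7/9) = z^(-7)/(z - 7/9)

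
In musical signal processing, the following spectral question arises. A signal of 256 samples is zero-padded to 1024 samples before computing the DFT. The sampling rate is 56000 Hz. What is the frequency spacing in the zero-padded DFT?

Original DFT: N = 256, resolution = f_s/N = 56000/256 = 875/4 Hz
Zero-padded DFT: N = 1024, resolution = f_s/N = 56000/1024 = 875/16 Hz
Zero-padding interpolates the spectrum (finer frequency grid)
but does NOT improve the true spectral resolution (ability to resolve close frequencies).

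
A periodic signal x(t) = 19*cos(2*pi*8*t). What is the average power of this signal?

Average power of A*cos(wt) is A^2/2.
P = 19^2 / 2 = 361/2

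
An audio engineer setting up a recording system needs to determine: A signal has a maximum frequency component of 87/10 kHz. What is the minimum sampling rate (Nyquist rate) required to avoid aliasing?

By the Nyquist-Shannon sampling theorem,
the minimum sampling rate (Nyquist rate) must be at least 2 * f_max.
Nyquist rate = 2 * 87/10 kHz = 87/5 kHz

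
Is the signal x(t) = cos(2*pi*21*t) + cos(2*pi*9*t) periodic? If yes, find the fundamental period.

f1 = 21 Hz, f2 = 9 Hz
Period T1 = 1/21, T2 = 1/9
Ratio T1/T2 = 9/21, which is rational.
The signal is periodic with fundamental period T = 1/GCD(21,9) = 1/3 s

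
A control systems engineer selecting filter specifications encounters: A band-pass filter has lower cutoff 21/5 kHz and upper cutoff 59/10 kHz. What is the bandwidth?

Bandwidth = f_high - f_low
= 59/10 kHz - 21/5 kHz = 17/10 kHz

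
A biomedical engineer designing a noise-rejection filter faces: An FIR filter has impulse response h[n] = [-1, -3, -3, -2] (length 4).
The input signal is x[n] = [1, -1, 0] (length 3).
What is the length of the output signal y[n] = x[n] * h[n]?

For linear convolution, the output length is:
len(y) = len(x) + len(h) - 1 = 3 + 4 - 1 = 6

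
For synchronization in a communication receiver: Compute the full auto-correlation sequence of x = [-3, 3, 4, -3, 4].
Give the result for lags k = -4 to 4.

r_xx[k] = sum_m x[m]*x[m+k], indexed from 0, for k = -4 to 4:
  r_xx[-4] = x[4]*x[0] = -12
  r_xx[-3] = x[3]*x[0] + x[4]*x[1] = 21
  r_xx[-2] = x[2]*x[0] + x[3]*x[1] + x[4]*x[2] = -5
  r_xx[-1] = x[1]*x[0] + x[2]*x[1] + x[3]*x[2] + x[4]*x[3] = -21
  r_xx[0] = x[0]*x[0] + x[1]*x[1] + x[2]*x[2] + x[3]*x[3] + x[4]*x[4] = 59
  r_xx[1] = x[0]*x[1] + x[1]*x[2] + x[2]*x[3] + x[3]*x[4] = -21
  r_xx[2] = x[0]*x[2] + x[1]*x[3] + x[2]*x[4] = -5
  r_xx[3] = x[0]*x[3] + x[1]*x[4] = 21
  r_xx[4] = x[0]*x[4] = -12
r_xx = [-12, 21, -5, -21, 59, -21, -5, 21, -12]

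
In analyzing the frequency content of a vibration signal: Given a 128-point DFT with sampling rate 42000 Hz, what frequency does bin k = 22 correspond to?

The frequency of DFT bin k is: f_k = k * f_s / N
f_22 = 22 * 42000 / 128 = 28875/4 Hz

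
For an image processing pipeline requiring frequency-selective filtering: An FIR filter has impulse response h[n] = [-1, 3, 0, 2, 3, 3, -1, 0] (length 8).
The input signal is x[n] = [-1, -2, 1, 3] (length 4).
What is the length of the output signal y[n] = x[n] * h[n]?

For linear convolution, the output length is:
len(y) = len(x) + len(h) - 1 = 4 + 8 - 1 = 11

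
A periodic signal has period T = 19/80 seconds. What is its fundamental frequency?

The fundamental frequency is the reciprocal of the period.
f = 1/T = 1/(19/80) = 80/19 Hz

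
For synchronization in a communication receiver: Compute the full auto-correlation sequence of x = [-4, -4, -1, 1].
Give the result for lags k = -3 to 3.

r_xx[k] = sum_m x[m]*x[m+k], indexed from 0, for k = -3 to 3:
  r_xx[-3] = x[3]*x[0] = -4
  r_xx[-2] = x[2]*x[0] + x[3]*x[1] = 0
  r_xx[-1] = x[1]*x[0] + x[2]*x[1] + x[3]*x[2] = 19
  r_xx[0] = x[0]*x[0] + x[1]*x[1] + x[2]*x[2] + x[3]*x[3] = 34
  r_xx[1] = x[0]*x[1] + x[1]*x[2] + x[2]*x[3] = 19
  r_xx[2] = x[0]*x[2] + x[1]*x[3] = 0
  r_xx[3] = x[0]*x[3] = -4
r_xx = [-4, 0, 19, 34, 19, 0, -4]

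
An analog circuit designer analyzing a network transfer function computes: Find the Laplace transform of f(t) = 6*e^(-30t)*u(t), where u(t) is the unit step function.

Standard Laplace transform pair:
e^(-at)*u(t) <-> 1/(s+a)
With a = 30: L{6*e^(-30t)*u(t)} = 6/(s+30), ROC: Re(s) > -30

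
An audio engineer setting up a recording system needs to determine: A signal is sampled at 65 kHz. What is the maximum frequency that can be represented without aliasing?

The maximum frequency that can be represented without aliasing
is the Nyquist frequency: f_max = f_s / 2 = 65 kHz / 2 = 65/2 kHz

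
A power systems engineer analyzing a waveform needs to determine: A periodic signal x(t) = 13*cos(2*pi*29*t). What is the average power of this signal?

Average power of A*cos(wt) is A^2/2.
P = 13^2 / 2 = 169/2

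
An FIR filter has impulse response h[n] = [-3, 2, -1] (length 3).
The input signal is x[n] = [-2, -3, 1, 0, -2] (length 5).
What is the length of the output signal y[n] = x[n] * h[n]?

For linear convolution, the output length is:
len(y) = len(x) + len(h) - 1 = 5 + 3 - 1 = 7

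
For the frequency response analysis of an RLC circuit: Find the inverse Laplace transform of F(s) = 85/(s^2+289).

Standard pair: w/(s^2+w^2) <-> sin(wt)*u(t)
Recognize w^2 = 289, so w = 17; numerator 85 = 5*17.
f(t) = 5*sin(17t)*u(t)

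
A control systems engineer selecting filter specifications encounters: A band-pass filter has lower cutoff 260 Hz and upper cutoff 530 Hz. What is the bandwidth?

Bandwidth = f_high - f_low
= 530 Hz - 260 Hz = 270 Hz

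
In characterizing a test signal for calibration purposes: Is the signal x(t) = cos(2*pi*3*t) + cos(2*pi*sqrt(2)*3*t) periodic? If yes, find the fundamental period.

f1 = 3 Hz, f2 = 3*sqrt(2) Hz
Ratio f2/f1 = sqrt(2), which is irrational.
Since the frequency ratio is irrational, no common period exists.
The signal is not periodic.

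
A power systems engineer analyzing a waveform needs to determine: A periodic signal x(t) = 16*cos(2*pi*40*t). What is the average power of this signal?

Average power of A*cos(wt) is A^2/2.
P = 16^2 / 2 = 256/2 = 128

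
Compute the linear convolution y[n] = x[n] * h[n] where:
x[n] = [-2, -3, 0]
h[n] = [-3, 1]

y[n] = sum_k x[k]*h[n-k]. Output length = len(x) + len(h) - 1 = 3 + 2 - 1 = 4.
y[0] = -2*-3 = 6
y[1] = -3*-3 + -2*1 = 7
y[2] = 0*-3 + -3*1 = -3
y[3] = 0*1 = 0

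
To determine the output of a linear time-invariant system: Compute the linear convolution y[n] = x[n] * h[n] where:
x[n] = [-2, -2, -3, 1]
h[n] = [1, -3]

y[n] = sum_k x[k]*h[n-k]. Output length = len(x) + len(h) - 1 = 4 + 2 - 1 = 5.
y[0] = -2*1 = -2
y[1] = -2*1 + -2*-3 = 4
y[2] = -3*1 + -2*-3 = 3
y[3] = 1*1 + -3*-3 = 10
y[4] = 1*-3 = -3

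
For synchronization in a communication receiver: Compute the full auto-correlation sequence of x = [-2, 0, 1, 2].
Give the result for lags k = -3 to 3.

r_xx[k] = sum_m x[m]*x[m+k], indexed from 0, for k = -3 to 3:
  r_xx[-3] = x[3]*x[0] = -4
  r_xx[-2] = x[2]*x[0] + x[3]*x[1] = -2
  r_xx[-1] = x[1]*x[0] + x[2]*x[1] + x[3]*x[2] = 2
  r_xx[0] = x[0]*x[0] + x[1]*x[1] + x[2]*x[2] + x[3]*x[3] = 9
  r_xx[1] = x[0]*x[1] + x[1]*x[2] + x[2]*x[3] = 2
  r_xx[2] = x[0]*x[2] + x[1]*x[3] = -2
  r_xx[3] = x[0]*x[3] = -4
r_xx = [-4, -2, 2, 9, 2, -2, -4]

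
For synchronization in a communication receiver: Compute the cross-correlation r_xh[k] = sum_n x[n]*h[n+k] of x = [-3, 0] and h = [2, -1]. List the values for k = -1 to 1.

Both sequences indexed from 0 and zero outside their support.
Lags with overlap: k = -1 to 1.
  r_xh[-1] = x[1]*h[0] = 0
  r_xh[0] = x[0]*h[0] + x[1]*h[1] = -6
  r_xh[1] = x[0]*h[1] = 3
r_xh = [0, -6, 3] (for k = -1, ..., 1)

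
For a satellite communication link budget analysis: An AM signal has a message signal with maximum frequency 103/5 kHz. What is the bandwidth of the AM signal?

In AM (double-sideband), the bandwidth is twice the message frequency.
BW = 2 * f_m = 2 * 103/5 kHz = 206/5 kHz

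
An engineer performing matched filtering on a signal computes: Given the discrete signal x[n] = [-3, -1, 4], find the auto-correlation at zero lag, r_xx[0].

The auto-correlation at zero lag r_xx[0] equals the signal energy.
r_xx[0] = sum of x[n]^2 = (-3)^2 + (-1)^2 + 4^2
= 9 + 1 + 16 = 26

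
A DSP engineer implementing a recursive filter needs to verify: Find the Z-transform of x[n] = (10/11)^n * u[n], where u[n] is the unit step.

The Z-transform of a^n * u[n] is z/(z-a) for |z| > |a|.
Here a = 10/11, so X(z) = z/(z - (10/11)) = 11z/(11z - 10)
ROC: |z| > 10/11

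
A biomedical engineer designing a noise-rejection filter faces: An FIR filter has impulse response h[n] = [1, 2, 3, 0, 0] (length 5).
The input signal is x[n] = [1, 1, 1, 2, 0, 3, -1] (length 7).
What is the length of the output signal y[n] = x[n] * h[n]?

For linear convolution, the output length is:
len(y) = len(x) + len(h) - 1 = 7 + 5 - 1 = 11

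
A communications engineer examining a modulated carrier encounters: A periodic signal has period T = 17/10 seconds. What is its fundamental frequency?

The fundamental frequency is the reciprocal of the period.
f = 1/T = 1/(17/10) = 10/17 Hz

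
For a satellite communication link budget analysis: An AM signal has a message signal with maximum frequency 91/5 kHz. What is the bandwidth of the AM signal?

In AM (double-sideband), the bandwidth is twice the message frequency.
BW = 2 * f_m = 2 * 91/5 kHz = 182/5 kHz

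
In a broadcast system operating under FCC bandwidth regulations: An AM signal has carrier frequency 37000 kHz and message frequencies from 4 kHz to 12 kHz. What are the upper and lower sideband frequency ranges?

Upper sideband (USB) = fc + [fm_low, fm_high] = 37000 + [4, 12] = [37004, 37012] kHz
Lower sideband (LSB) = fc - [fm_high, fm_low] = 37000 - [12, 4] = [36988, 36996] kHz
Total occupied spectrum: 36988 kHz to 37012 kHz (plus carrier at 37000 kHz)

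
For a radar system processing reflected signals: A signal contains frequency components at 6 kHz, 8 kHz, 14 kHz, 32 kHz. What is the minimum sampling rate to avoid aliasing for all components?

The highest frequency component is f_max = 32 kHz.
Nyquist rate = 2 * f_max = 2 * 32 kHz = 64 kHz.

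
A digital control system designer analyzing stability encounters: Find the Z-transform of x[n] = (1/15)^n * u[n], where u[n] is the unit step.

The Z-transform of a^n * u[n] is z/(z-a) for |z| > |a|.
Here a = 1/15, so X(z) = z/(z - (1/15)) = 15z/(15z - 1)
ROC: |z| > 1/15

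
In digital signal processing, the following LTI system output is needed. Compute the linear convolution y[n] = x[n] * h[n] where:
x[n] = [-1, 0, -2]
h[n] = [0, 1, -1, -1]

y[n] = sum_k x[k]*h[n-k]. Output length = len(x) + len(h) - 1 = 3 + 4 - 1 = 6.
y[0] = -1*0 = 0
y[1] = 0*0 + -1*1 = -1
y[2] = -2*0 + 0*1 + -1*-1 = 1
y[3] = -2*1 + 0*-1 + -1*-1 = -1
y[4] = -2*-1 + 0*-1 = 2
y[5] = -2*-1 = 2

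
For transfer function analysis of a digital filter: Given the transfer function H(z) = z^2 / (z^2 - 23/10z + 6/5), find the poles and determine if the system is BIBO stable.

Poles are roots of the denominator: z^2 - 23/10z + 6/5 = 0.
Quadratic formula: z = [-(-23/10) +/- sqrt((-23/10)^2 - 4*(6/5))] / 2
Discriminant = 529/100 - 24/5 = 49/100; sqrt = 7/10.
z = (23/10 +/- 7/10) / 2 => z = 3/2 or z = 4/5.
|p1| = 3/2, |p2| = 4/5.
For BIBO stability, all poles must lie inside the unit circle (|p| < 1).
System is UNSTABLE since at least one |p| >= 1.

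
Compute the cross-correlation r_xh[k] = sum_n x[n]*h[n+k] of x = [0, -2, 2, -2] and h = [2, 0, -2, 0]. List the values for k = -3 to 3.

Both sequences indexed from 0 and zero outside their support.
Lags with overlap: k = -3 to 3.
  r_xh[-3] = x[3]*h[0] = -4
  r_xh[-2] = x[2]*h[0] + x[3]*h[1] = 4
  r_xh[-1] = x[1]*h[0] + x[2]*h[1] + x[3]*h[2] = 0
  r_xh[0] = x[0]*h[0] + x[1]*h[1] + x[2]*h[2] + x[3]*h[3] = -4
  r_xh[1] = x[0]*h[1] + x[1]*h[2] + x[2]*h[3] = 4
  r_xh[2] = x[0]*h[2] + x[1]*h[3] = 0
  r_xh[3] = x[0]*h[3] = 0
r_xh = [-4, 4, 0, -4, 4, 0, 0] (for k = -3, ..., 3)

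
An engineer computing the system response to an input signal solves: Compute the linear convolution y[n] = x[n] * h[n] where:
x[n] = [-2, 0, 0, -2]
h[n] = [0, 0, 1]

y[n] = sum_k x[k]*h[n-k]. Output length = len(x) + len(h) - 1 = 4 + 3 - 1 = 6.
y[0] = -2*0 = 0
y[1] = 0*0 + -2*0 = 0
y[2] = 0*0 + 0*0 + -2*1 = -2
y[3] = -2*0 + 0*0 + 0*1 = 0
y[4] = -2*0 + 0*1 = 0
y[5] = -2*1 = -2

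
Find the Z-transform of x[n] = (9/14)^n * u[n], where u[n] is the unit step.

The Z-transform of a^n * u[n] is z/(z-a) for |z| > |a|.
Here a = 9/14, so X(z) = z/(z - (9/14)) = 14z/(14z - 9)
ROC: |z| > 9/14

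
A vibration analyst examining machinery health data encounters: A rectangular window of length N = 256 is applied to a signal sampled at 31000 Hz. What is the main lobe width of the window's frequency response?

For a rectangular window of length N,
the main lobe width in frequency is 2*f_s/N.
= 2*31000/256 = 3875/16 Hz
This determines the minimum frequency separation for resolving two sinusoids.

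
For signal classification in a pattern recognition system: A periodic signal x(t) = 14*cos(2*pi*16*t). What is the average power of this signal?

Average power of A*cos(wt) is A^2/2.
P = 14^2 / 2 = 196/2 = 98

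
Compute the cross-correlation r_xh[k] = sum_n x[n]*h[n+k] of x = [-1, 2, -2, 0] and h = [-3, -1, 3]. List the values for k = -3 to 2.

Both sequences indexed from 0 and zero outside their support.
Lags with overlap: k = -3 to 2.
  r_xh[-3] = x[3]*h[0] = 0
  r_xh[-2] = x[2]*h[0] + x[3]*h[1] = 6
  r_xh[-1] = x[1]*h[0] + x[2]*h[1] + x[3]*h[2] = -4
  r_xh[0] = x[0]*h[0] + x[1]*h[1] + x[2]*h[2] = -5
  r_xh[1] = x[0]*h[1] + x[1]*h[2] = 7
  r_xh[2] = x[0]*h[2] = -3
r_xh = [0, 6, -4, -5, 7, -3] (for k = -3, ..., 2)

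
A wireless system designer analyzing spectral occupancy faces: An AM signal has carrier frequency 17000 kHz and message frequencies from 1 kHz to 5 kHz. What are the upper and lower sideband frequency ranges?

Upper sideband (USB) = fc + [fm_low, fm_high] = 17000 + [1, 5] = [17001, 17005] kHz
Lower sideband (LSB) = fc - [fm_high, fm_low] = 17000 - [5, 1] = [16995, 16999] kHz
Total occupied spectrum: 16995 kHz to 17005 kHz (plus carrier at 17000 kHz)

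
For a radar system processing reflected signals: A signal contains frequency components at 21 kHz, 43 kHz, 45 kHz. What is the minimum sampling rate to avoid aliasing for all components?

The highest frequency component is f_max = 45 kHz.
Nyquist rate = 2 * f_max = 2 * 45 kHz = 90 kHz.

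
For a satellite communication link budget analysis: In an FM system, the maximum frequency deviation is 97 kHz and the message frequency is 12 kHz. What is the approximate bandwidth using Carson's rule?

Carson's rule: BW = 2*(delta_f + f_m)
= 2*(97 + 12) kHz = 218 kHz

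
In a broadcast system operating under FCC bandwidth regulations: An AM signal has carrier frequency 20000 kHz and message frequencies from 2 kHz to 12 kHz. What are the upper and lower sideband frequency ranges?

Upper sideband (USB) = fc + [fm_low, fm_high] = 20000 + [2, 12] = [20002, 20012] kHz
Lower sideband (LSB) = fc - [fm_high, fm_low] = 20000 - [12, 2] = [19988, 19998] kHz
Total occupied spectrum: 19988 kHz to 20012 kHz (plus carrier at 20000 kHz)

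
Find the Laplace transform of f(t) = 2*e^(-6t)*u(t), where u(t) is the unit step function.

Standard Laplace transform pair:
e^(-at)*u(t) <-> 1/(s+a)
With a = 6: L{2*e^(-6t)*u(t)} = 2/(s+6), ROC: Re(s) > -6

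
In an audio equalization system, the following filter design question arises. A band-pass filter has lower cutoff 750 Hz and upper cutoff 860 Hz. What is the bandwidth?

Bandwidth = f_high - f_low
= 860 Hz - 750 Hz = 110 Hz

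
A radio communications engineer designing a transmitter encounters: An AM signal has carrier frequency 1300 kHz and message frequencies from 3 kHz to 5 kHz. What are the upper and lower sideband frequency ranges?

Upper sideband (USB) = fc + [fm_low, fm_high] = 1300 + [3, 5] = [1303, 1305] kHz
Lower sideband (LSB) = fc - [fm_high, fm_low] = 1300 - [5, 3] = [1295, 1297] kHz
Total occupied spectrum: 1295 kHz to 1305 kHz (plus carrier at 1300 kHz)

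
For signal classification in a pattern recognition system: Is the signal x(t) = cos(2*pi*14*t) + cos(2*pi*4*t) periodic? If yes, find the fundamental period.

f1 = 14 Hz, f2 = 4 Hz
Period T1 = 1/14, T2 = 1/4
Ratio T1/T2 = 4/14, which is rational.
The signal is periodic with fundamental period T = 1/GCD(14,4) = 1/2 s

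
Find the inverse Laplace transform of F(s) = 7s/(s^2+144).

Standard pair: s/(s^2+w^2) <-> cos(wt)*u(t)
With k=7, w=12: f(t) = 7*cos(12t)*u(t)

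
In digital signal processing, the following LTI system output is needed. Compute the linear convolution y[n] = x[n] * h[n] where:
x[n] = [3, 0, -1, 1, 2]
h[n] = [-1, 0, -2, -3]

y[n] = sum_k x[k]*h[n-k]. Output length = len(x) + len(h) - 1 = 5 + 4 - 1 = 8.
y[0] = 3*-1 = -3
y[1] = 0*-1 + 3*0 = 0
y[2] = -1*-1 + 0*0 + 3*-2 = -5
y[3] = 1*-1 + -1*0 + 0*-2 + 3*-3 = -10
y[4] = 2*-1 + 1*0 + -1*-2 + 0*-3 = 0
y[5] = 2*0 + 1*-2 + -1*-3 = 1
y[6] = 2*-2 + 1*-3 = -7
y[7] = 2*-3 = -6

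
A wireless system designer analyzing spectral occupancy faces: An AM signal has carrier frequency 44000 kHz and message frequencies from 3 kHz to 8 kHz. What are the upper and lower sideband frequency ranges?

Upper sideband (USB) = fc + [fm_low, fm_high] = 44000 + [3, 8] = [44003, 44008] kHz
Lower sideband (LSB) = fc - [fm_high, fm_low] = 44000 - [8, 3] = [43992, 43997] kHz
Total occupied spectrum: 43992 kHz to 44008 kHz (plus carrier at 44000 kHz)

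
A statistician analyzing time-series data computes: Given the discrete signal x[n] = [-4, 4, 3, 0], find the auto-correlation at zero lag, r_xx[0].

The auto-correlation at zero lag r_xx[0] equals the signal energy.
r_xx[0] = sum of x[n]^2 = (-4)^2 + 4^2 + 3^2 + 0^2
= 16 + 16 + 9 + 0 = 41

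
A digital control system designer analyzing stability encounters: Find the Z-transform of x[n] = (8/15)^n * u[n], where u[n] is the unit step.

The Z-transform of a^n * u[n] is z/(z-a) for |z| > |a|.
Here a = 8/15, so X(z) = z/(z - (8/15)) = 15z/(15z - 8)
ROC: |z| > 8/15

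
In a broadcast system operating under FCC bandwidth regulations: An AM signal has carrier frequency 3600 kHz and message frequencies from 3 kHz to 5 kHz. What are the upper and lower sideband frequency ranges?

Upper sideband (USB) = fc + [fm_low, fm_high] = 3600 + [3, 5] = [3603, 3605] kHz
Lower sideband (LSB) = fc - [fm_high, fm_low] = 3600 - [5, 3] = [3595, 3597] kHz
Total occupied spectrum: 3595 kHz to 3605 kHz (plus carrier at 3600 kHz)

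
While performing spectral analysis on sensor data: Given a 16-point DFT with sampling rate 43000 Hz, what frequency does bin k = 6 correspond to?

The frequency of DFT bin k is: f_k = k * f_s / N
f_6 = 6 * 43000 / 16 = 16125 Hz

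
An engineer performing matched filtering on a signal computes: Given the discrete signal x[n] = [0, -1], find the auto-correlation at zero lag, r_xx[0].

The auto-correlation at zero lag r_xx[0] equals the signal energy.
r_xx[0] = sum of x[n]^2 = 0^2 + (-1)^2
= 0 + 1 = 1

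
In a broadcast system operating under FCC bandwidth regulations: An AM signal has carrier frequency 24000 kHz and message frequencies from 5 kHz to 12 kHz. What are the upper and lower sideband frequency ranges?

Upper sideband (USB) = fc + [fm_low, fm_high] = 24000 + [5, 12] = [24005, 24012] kHz
Lower sideband (LSB) = fc - [fm_high, fm_low] = 24000 - [12, 5] = [23988, 23995] kHz
Total occupied spectrum: 23988 kHz to 24012 kHz (plus carrier at 24000 kHz)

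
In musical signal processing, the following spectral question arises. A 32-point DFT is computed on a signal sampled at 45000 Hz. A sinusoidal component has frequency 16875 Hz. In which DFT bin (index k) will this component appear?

DFT frequency resolution = f_s/N = 45000/32 = 5625/4 Hz
Bin index k = f_signal / resolution = 16875 / 5625/4 = 12
The signal frequency 16875 Hz falls in DFT bin k = 12.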